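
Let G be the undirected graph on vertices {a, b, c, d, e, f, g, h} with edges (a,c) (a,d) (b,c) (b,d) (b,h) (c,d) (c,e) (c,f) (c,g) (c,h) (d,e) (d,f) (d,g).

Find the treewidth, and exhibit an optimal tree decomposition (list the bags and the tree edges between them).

Treewidth 2.
One optimal decomposition is:
Bags: B1 = {c, d, e}  B2 = {c, d, g}  B3 = {a, c, d}  B4 = {c, d, f}  B5 = {b, c, d}  B6 = {b, c, h}
Tree: B1–B2, B2–B3, B1–B4, B2–B5, B5–B6

The largest bag has 3 vertices, giving width 2; this decomposition certifies tw(G) ≤ 2. On the other hand G contains the 3-clique {c, d, f}. A clique must lie in a single bag of any decomposition, so no decomposition can have width below 2. Combining the bounds, tw(G) = 2.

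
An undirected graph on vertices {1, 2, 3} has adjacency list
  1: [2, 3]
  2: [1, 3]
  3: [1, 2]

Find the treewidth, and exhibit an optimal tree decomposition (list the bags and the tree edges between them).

A single bag containing all 3 vertices is trivially a valid decomposition of width 2. Conversely, {1, 2, 3} is a clique of size 3, and the vertices of any clique must share a bag in every tree decomposition; so some bag has ≥ 3 vertices and tw(G) ≥ 2. The upper and lower bounds meet at 2, so that is the treewidth.

Treewidth 2.
One such decomposition:
Bags: B1 = {1, 2, 3}
Tree: (single bag)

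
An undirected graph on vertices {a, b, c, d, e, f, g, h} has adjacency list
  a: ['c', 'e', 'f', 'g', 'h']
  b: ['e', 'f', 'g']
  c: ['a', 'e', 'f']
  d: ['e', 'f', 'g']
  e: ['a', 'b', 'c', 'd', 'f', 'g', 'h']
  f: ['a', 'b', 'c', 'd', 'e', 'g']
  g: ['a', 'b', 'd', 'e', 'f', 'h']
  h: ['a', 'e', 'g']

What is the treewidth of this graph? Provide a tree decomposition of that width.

Treewidth 3.
One such decomposition:
Bags: B1 = {a, e, f, g}  B2 = {d, e, f, g}  B3 = {a, e, g, h}  B4 = {a, c, e, f}  B5 = {b, e, f, g}
Tree: B1–B2, B1–B3, B1–B4, B1–B5

Every bag has size at most 4, so the width is 4 − 1 = 3 and tw(G) ≤ 3. On the other hand G contains the 4-clique {a, e, g, h}. A clique must lie in a single bag of any decomposition, so no decomposition can have width below 3. Therefore the treewidth is 3.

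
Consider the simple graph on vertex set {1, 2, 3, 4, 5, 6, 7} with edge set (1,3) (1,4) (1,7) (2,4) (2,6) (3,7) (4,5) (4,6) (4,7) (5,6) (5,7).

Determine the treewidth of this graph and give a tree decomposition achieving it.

Each bag holds 3 vertices, so the decomposition has width 2, which upper-bounds the treewidth. On the other hand G contains the 3-clique {1, 3, 7}. A clique must lie in a single bag of any decomposition, so no decomposition can have width below 2. Combining the bounds, tw(G) = 2.

Treewidth 2.
One such decomposition:
Bags: B1 = {4, 5, 7}  B2 = {4, 5, 6}  B3 = {1, 4, 7}  B4 = {2, 4, 6}  B5 = {1, 3, 7}
Tree: B1–B2, B1–B3, B2–B4, B3–B5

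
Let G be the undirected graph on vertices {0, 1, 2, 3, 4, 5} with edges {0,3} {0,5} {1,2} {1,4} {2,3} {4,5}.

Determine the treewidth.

2

A width-2 tree decomposition is:
Bags: B1 = {1, 4, 5}  B2 = {0, 1, 5}  B3 = {0, 1, 3}  B4 = {1, 2, 3}
Tree: B1–B2, B2–B3, B3–B4
Each bag holds 3 vertices, so the decomposition has width 2, which upper-bounds the treewidth. The edges 1–4–5–0–3–2–1 form a cycle, so G is not a tree and its treewidth is at least 2. Hence tw(G) = 2 exactly.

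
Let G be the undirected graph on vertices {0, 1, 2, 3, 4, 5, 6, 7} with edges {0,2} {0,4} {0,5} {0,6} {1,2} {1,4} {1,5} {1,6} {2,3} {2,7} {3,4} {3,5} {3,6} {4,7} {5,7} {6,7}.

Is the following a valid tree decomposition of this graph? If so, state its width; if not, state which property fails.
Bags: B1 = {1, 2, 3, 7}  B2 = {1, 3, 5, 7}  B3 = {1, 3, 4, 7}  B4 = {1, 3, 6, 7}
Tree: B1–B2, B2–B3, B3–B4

No — vertex 0 appears in no bag.

A tree decomposition must satisfy three properties: every vertex lies in some bag; for every edge, both endpoints lie together in some bag; and for every vertex, the bags containing it form a connected subtree. Here vertex 0 appears in no bag, so the decomposition is invalid.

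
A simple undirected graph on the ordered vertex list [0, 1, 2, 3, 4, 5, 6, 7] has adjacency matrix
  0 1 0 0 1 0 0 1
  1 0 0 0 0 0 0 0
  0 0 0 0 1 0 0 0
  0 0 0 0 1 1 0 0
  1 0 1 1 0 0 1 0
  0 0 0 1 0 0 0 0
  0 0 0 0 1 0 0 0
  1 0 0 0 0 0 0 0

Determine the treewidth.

A width-1 tree decomposition is:
Bags: B1 = {0, 7}  B2 = {0, 4}  B3 = {2, 4}  B4 = {3, 4}  B5 = {0, 1}  B6 = {3, 5}  B7 = {4, 6}
Tree: B1–B2, B2–B3, B2–B4, B1–B5, B4–B6, B3–B7
Every bag has size at most 2, so the width is 2 − 1 = 1 and tw(G) ≤ 1. G has an edge, so its treewidth is at least 1. Hence tw(G) = 1 exactly.

1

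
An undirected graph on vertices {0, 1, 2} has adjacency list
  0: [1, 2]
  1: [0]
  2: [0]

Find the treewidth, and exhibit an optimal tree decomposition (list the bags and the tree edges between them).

The largest bag has 2 vertices, giving width 1; this decomposition certifies tw(G) ≤ 1. G has an edge, so its treewidth is at least 1. Combining the bounds, tw(G) = 1.

Treewidth 1.
Bags: B1 = {0, 1}  B2 = {0, 2}
Tree: B1–B2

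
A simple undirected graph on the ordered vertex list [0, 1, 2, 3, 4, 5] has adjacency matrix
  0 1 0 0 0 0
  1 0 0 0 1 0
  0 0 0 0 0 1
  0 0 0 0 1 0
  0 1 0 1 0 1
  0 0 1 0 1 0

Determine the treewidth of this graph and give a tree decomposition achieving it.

Each bag holds 2 vertices, so the decomposition has width 1, which upper-bounds the treewidth. Since G has at least one edge (e.g. 5–4), it is not an edgeless graph, so tw(G) ≥ 1. Combining the bounds, tw(G) = 1.

Treewidth 1.
One such decomposition:
Bags: B1 = {4, 5}  B2 = {3, 4}  B3 = {2, 5}  B4 = {1, 4}  B5 = {0, 1}
Tree: B1–B2, B1–B3, B1–B4, B4–B5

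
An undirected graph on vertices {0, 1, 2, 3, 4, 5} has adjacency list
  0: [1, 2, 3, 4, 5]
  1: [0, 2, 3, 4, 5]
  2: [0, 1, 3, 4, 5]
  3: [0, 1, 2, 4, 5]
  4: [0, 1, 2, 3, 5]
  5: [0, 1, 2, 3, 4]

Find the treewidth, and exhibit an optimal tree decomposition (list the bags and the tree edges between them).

Treewidth 5.
One such decomposition:
Bags: B1 = {0, 1, 2, 3, 4, 5}
Tree: (single bag)

With just one bag of size 6, the width is 6 − 1 = 5, so tw(G) ≤ 5. Conversely, {0, 1, 2, 3, 4, 5} is a clique of size 6, and the vertices of any clique must share a bag in every tree decomposition; so some bag has ≥ 6 vertices and tw(G) ≥ 5. Combining the bounds, tw(G) = 5.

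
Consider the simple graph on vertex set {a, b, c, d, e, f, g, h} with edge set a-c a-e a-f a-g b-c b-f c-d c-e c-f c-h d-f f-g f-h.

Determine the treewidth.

A width-2 tree decomposition is:
Bags: B1 = {c, f, h}  B2 = {a, c, f}  B3 = {c, d, f}  B4 = {b, c, f}  B5 = {a, f, g}  B6 = {a, c, e}
Tree: B1–B2, B1–B3, B2–B4, B2–B5, B2–B6
The largest bag has 3 vertices, giving width 2; this decomposition certifies tw(G) ≤ 2. For the lower bound, the 3 vertices {a, c, e} are pairwise adjacent, and any tree decomposition puts a clique entirely inside one bag — forcing width ≥ 2. Combining the bounds, tw(G) = 2.

2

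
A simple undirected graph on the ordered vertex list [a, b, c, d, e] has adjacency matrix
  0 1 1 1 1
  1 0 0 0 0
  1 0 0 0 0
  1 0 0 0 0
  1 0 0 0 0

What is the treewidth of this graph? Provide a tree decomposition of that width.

The largest bag has 2 vertices, giving width 1; this decomposition certifies tw(G) ≤ 1. G has an edge, so its treewidth is at least 1. Therefore the treewidth is 1.

Treewidth 1.
One optimal decomposition is:
Bags: B1 = {a, b}  B2 = {a, c}  B3 = {a, d}  B4 = {a, e}
Tree: B1–B2, B2–B3, B3–B4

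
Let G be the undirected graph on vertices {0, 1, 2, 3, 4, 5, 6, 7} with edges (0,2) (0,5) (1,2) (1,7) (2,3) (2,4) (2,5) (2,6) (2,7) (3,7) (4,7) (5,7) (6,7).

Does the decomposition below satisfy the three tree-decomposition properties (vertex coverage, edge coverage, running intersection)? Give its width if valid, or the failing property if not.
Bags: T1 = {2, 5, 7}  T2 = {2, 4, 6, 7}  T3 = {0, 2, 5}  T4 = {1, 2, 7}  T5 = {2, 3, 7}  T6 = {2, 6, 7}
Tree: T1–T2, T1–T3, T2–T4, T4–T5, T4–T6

No — bags containing vertex 6 are not connected in the tree.

A tree decomposition must satisfy three properties: every vertex lies in some bag; for every edge, both endpoints lie together in some bag; and for every vertex, the bags containing it form a connected subtree. Here bags containing vertex 6 are not connected in the tree, so the decomposition is invalid.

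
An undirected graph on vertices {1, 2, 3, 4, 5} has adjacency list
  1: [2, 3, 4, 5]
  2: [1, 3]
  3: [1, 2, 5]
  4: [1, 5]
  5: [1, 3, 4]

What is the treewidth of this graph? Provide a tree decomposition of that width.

Treewidth 2.
Bags: B1 = {1, 2, 3}  B2 = {1, 3, 5}  B3 = {1, 4, 5}
Tree: B1–B2, B2–B3

Each bag holds 3 vertices, so the decomposition has width 2, which upper-bounds the treewidth. On the other hand G contains the 3-clique {1, 2, 3}. A clique must lie in a single bag of any decomposition, so no decomposition can have width below 2. The upper and lower bounds meet at 2, so that is the treewidth.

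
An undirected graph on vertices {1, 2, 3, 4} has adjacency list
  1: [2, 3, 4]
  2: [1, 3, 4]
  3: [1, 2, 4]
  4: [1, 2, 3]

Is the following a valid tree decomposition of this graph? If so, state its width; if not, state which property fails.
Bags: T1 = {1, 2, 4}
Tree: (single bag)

A tree decomposition must satisfy three properties: every vertex lies in some bag; for every edge, both endpoints lie together in some bag; and for every vertex, the bags containing it form a connected subtree. Here vertex 3 appears in no bag, so the decomposition is invalid.

No — vertex 3 appears in no bag.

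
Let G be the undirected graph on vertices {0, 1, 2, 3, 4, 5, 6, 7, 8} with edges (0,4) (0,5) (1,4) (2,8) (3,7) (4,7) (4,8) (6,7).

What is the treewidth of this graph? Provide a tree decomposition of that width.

Treewidth 1.
Bags: B1 = {1, 4}  B2 = {0, 4}  B3 = {4, 7}  B4 = {4, 8}  B5 = {6, 7}  B6 = {2, 8}  B7 = {0, 5}  B8 = {3, 7}
Tree: B1–B2, B1–B3, B1–B4, B3–B5, B4–B6, B2–B7, B5–B8

The largest bag has 2 vertices, giving width 1; this decomposition certifies tw(G) ≤ 1. Since G has at least one edge (e.g. 4–1), it is not an edgeless graph, so tw(G) ≥ 1. Hence tw(G) = 1 exactly.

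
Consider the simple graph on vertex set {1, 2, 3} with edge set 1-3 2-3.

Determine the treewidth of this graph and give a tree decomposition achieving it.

Treewidth 1.
One optimal decomposition is:
Bags: B1 = {2, 3}  B2 = {1, 3}
Tree: B1–B2

Each bag holds 2 vertices, so the decomposition has width 1, which upper-bounds the treewidth. G has an edge, so its treewidth is at least 1. Hence tw(G) = 1 exactly.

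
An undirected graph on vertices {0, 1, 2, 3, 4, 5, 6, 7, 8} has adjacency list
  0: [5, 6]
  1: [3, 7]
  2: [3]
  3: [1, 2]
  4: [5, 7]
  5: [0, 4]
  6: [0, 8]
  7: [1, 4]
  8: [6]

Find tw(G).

A width-1 tree decomposition is:
Bags: B1 = {6, 8}  B2 = {0, 6}  B3 = {0, 5}  B4 = {4, 5}  B5 = {4, 7}  B6 = {1, 7}  B7 = {1, 3}  B8 = {2, 3}
Tree: B1–B2, B2–B3, B3–B4, B4–B5, B5–B6, B6–B7, B7–B8
Each bag holds 2 vertices, so the decomposition has width 1, which upper-bounds the treewidth. Any graph with an edge has treewidth ≥ 1, and G has the edge 8–6. Therefore the treewidth is 1.

1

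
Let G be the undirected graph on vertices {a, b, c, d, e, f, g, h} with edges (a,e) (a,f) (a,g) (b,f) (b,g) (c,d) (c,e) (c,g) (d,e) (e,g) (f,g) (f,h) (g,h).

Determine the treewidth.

A width-2 tree decomposition is:
Bags: B1 = {a, f, g}  B2 = {b, f, g}  B3 = {f, g, h}  B4 = {a, e, g}  B5 = {c, e, g}  B6 = {c, d, e}
Tree: B1–B2, B2–B3, B1–B4, B4–B5, B5–B6
Every bag has size at most 3, so the width is 3 − 1 = 2 and tw(G) ≤ 2. On the other hand G contains the 3-clique {c, d, e}. A clique must lie in a single bag of any decomposition, so no decomposition can have width below 2. Combining the bounds, tw(G) = 2.

2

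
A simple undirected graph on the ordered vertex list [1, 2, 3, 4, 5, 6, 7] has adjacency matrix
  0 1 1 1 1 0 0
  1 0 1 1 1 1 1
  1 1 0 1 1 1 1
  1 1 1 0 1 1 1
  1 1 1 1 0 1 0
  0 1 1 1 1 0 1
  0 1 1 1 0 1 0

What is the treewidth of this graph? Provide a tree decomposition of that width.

Each bag holds 5 vertices, so the decomposition has width 4, which upper-bounds the treewidth. Conversely, {1, 2, 3, 4, 5} is a clique of size 5, and the vertices of any clique must share a bag in every tree decomposition; so some bag has ≥ 5 vertices and tw(G) ≥ 4. Therefore the treewidth is 4.

Treewidth 4.
One such decomposition:
Bags: B1 = {2, 3, 4, 5, 6}  B2 = {1, 2, 3, 4, 5}  B3 = {2, 3, 4, 6, 7}
Tree: B1–B2, B1–B3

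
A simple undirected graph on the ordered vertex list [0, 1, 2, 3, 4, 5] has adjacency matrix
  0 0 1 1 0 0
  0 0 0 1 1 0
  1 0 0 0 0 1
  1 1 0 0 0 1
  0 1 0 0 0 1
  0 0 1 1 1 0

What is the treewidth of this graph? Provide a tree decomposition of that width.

Treewidth 2.
Bags: B1 = {1, 4, 5}  B2 = {1, 3, 5}  B3 = {2, 3, 5}  B4 = {0, 2, 3}
Tree: B1–B2, B2–B3, B3–B4

The largest bag has 3 vertices, giving width 2; this decomposition certifies tw(G) ≤ 2. Since 4–1–3–5–4 is a cycle in G, G is not acyclic. Forests are exactly the graphs of treewidth ≤ 1, so tw(G) ≥ 2. Combining the bounds, tw(G) = 2.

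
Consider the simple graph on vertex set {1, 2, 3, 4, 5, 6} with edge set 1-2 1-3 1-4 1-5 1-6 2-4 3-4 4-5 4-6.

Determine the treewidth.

A width-2 tree decomposition is:
Bags: B1 = {1, 4, 6}  B2 = {1, 3, 4}  B3 = {1, 4, 5}  B4 = {1, 2, 4}
Tree: B1–B2, B2–B3, B2–B4
Every bag has size at most 3, so the width is 3 − 1 = 2 and tw(G) ≤ 2. Conversely, {1, 2, 4} is a clique of size 3, and the vertices of any clique must share a bag in every tree decomposition; so some bag has ≥ 3 vertices and tw(G) ≥ 2. Hence tw(G) = 2 exactly.

2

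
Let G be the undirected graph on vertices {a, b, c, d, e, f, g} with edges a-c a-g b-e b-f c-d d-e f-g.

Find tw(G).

2

A width-2 tree decomposition is:
Bags: B1 = {b, d, e}  B2 = {b, d, f}  B3 = {d, f, g}  B4 = {a, d, g}  B5 = {a, c, d}
Tree: B1–B2, B2–B3, B3–B4, B4–B5
Every bag has size at most 3, so the width is 3 − 1 = 2 and tw(G) ≤ 2. The edges d–e–b–f–g–a–c–d form a cycle, so G is not a tree and its treewidth is at least 2. Combining the bounds, tw(G) = 2.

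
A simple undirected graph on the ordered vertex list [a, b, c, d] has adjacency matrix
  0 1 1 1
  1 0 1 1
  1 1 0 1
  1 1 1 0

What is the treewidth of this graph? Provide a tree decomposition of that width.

Treewidth 3.
One optimal decomposition is:
Bags: B1 = {a, b, c, d}
Tree: (single bag)

A single bag containing all 4 vertices is trivially a valid decomposition of width 3. On the other hand G contains the 4-clique {a, b, c, d}. A clique must lie in a single bag of any decomposition, so no decomposition can have width below 3. Hence tw(G) = 3 exactly.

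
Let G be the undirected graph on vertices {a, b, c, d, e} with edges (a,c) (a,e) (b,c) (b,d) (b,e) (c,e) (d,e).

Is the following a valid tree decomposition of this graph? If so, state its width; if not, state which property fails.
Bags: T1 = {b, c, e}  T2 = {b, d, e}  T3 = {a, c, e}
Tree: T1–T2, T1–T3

Vertex coverage: the bags together contain {a, b, c, d, e}, the full vertex set. Edge coverage: each edge of G has both endpoints in at least one bag. Running intersection: for every vertex, the bags containing it form a connected subtree. All three properties hold, so this is a valid tree decomposition of width max|bag| − 1 = 2, and hence tw(G) ≤ 2.

Yes; width 2.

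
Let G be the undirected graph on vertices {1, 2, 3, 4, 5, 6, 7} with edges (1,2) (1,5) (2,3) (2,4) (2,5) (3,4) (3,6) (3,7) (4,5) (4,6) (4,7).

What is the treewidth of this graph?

A width-2 tree decomposition is:
Bags: B1 = {2, 3, 4}  B2 = {3, 4, 6}  B3 = {2, 4, 5}  B4 = {1, 2, 5}  B5 = {3, 4, 7}
Tree: B1–B2, B1–B3, B3–B4, B1–B5
Each bag holds 3 vertices, so the decomposition has width 2, which upper-bounds the treewidth. Conversely, {1, 2, 5} is a clique of size 3, and the vertices of any clique must share a bag in every tree decomposition; so some bag has ≥ 3 vertices and tw(G) ≥ 2. The upper and lower bounds meet at 2, so that is the treewidth.

2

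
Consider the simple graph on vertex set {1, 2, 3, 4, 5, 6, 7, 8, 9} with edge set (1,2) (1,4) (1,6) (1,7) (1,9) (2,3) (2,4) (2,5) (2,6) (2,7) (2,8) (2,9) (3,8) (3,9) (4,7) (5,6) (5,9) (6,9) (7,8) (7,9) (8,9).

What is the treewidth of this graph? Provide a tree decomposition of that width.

Every bag has size at most 4, so the width is 4 − 1 = 3 and tw(G) ≤ 3. Conversely, {2, 3, 8, 9} is a clique of size 4, and the vertices of any clique must share a bag in every tree decomposition; so some bag has ≥ 4 vertices and tw(G) ≥ 3. Hence tw(G) = 3 exactly.

Treewidth 3.
One such decomposition:
Bags: B1 = {1, 2, 7, 9}  B2 = {2, 7, 8, 9}  B3 = {1, 2, 4, 7}  B4 = {2, 3, 8, 9}  B5 = {1, 2, 6, 9}  B6 = {2, 5, 6, 9}
Tree: B1–B2, B1–B3, B2–B4, B1–B5, B5–B6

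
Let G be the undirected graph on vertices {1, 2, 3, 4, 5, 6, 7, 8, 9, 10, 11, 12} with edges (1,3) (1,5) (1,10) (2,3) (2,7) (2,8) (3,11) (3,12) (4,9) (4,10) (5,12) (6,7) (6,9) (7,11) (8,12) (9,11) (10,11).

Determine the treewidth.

A width-3 tree decomposition is:
Bags: B1 = {4, 6, 9, 10}  B2 = {6, 9, 10, 11}  B3 = {6, 7, 10, 11}  B4 = {1, 7, 10, 11}  B5 = {1, 3, 7, 11}  B6 = {1, 2, 3, 7}  B7 = {1, 2, 3, 5}  B8 = {2, 3, 5, 12}  B9 = {2, 5, 8, 12}
Tree: B1–B2, B2–B3, B3–B4, B4–B5, B5–B6, B6–B7, B7–B8, B8–B9
Every bag has size at most 4, so the width is 4 − 1 = 3 and tw(G) ≤ 3. For the lower bound: the 4 vertex sets {4,6,9}, {10}, {11}, {1,2,3,7} are disjoint, each induces a connected subgraph, and every pair is joined by at least one edge of G. Contracting each set to a single vertex therefore yields K_{4} as a minor, and since treewidth is minor-monotone, tw(G) ≥ tw(K_{4}) = 3. The upper and lower bounds meet at 3, so that is the treewidth.

3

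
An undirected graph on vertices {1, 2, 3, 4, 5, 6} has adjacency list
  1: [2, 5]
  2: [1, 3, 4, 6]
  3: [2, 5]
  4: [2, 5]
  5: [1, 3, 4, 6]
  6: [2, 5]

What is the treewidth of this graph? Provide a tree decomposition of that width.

Treewidth 2.
One such decomposition:
Bags: B1 = {2, 3, 5}  B2 = {1, 2, 5}  B3 = {2, 5, 6}  B4 = {2, 4, 5}
Tree: B1–B2, B2–B3, B3–B4

Every bag has size at most 3, so the width is 3 − 1 = 2 and tw(G) ≤ 2. The edges 2–3–5–1–2 form a cycle, so G is not a tree and its treewidth is at least 2. The upper and lower bounds meet at 2, so that is the treewidth.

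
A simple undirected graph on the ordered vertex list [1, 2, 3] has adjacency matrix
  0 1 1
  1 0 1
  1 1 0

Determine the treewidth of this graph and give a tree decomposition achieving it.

A single bag containing all 3 vertices is trivially a valid decomposition of width 2. Conversely, {1, 2, 3} is a clique of size 3, and the vertices of any clique must share a bag in every tree decomposition; so some bag has ≥ 3 vertices and tw(G) ≥ 2. Hence tw(G) = 2 exactly.

Treewidth 2.
One such decomposition:
Bags: B1 = {1, 2, 3}
Tree: (single bag)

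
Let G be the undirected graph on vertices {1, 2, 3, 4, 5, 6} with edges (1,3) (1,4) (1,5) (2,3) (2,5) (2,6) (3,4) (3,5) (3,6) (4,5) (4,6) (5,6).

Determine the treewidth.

3

A width-3 tree decomposition is:
Bags: B1 = {2, 3, 5, 6}  B2 = {3, 4, 5, 6}  B3 = {1, 3, 4, 5}
Tree: B1–B2, B2–B3
The largest bag has 4 vertices, giving width 3; this decomposition certifies tw(G) ≤ 3. For the lower bound, the 4 vertices {2, 3, 5, 6} are pairwise adjacent, and any tree decomposition puts a clique entirely inside one bag — forcing width ≥ 3. Combining the bounds, tw(G) = 3.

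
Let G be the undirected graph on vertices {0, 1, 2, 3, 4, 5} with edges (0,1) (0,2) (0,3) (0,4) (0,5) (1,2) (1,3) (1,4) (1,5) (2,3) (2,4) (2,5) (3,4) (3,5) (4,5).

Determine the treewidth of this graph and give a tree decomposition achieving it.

Treewidth 5.
One optimal decomposition is:
Bags: B1 = {0, 1, 2, 3, 4, 5}
Tree: (single bag)

A single bag containing all 6 vertices is trivially a valid decomposition of width 5. On the other hand G contains the 6-clique {0, 1, 2, 3, 4, 5}. A clique must lie in a single bag of any decomposition, so no decomposition can have width below 5. Hence tw(G) = 5 exactly.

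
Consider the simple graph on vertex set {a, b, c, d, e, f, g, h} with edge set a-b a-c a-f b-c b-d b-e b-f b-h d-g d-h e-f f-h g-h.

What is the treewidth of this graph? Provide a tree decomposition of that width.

Every bag has size at most 3, so the width is 3 − 1 = 2 and tw(G) ≤ 2. For the lower bound, the 3 vertices {d, g, h} are pairwise adjacent, and any tree decomposition puts a clique entirely inside one bag — forcing width ≥ 2. Hence tw(G) = 2 exactly.

Treewidth 2.
One such decomposition:
Bags: B1 = {b, f, h}  B2 = {b, e, f}  B3 = {b, d, h}  B4 = {d, g, h}  B5 = {a, b, f}  B6 = {a, b, c}
Tree: B1–B2, B1–B3, B3–B4, B2–B5, B5–B6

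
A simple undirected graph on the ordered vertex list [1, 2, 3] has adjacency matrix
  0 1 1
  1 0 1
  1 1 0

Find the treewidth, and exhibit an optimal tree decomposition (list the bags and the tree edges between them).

A single bag containing all 3 vertices is trivially a valid decomposition of width 2. Conversely, {1, 2, 3} is a clique of size 3, and the vertices of any clique must share a bag in every tree decomposition; so some bag has ≥ 3 vertices and tw(G) ≥ 2. Therefore the treewidth is 2.

Treewidth 2.
One optimal decomposition is:
Bags: B1 = {1, 2, 3}
Tree: (single bag)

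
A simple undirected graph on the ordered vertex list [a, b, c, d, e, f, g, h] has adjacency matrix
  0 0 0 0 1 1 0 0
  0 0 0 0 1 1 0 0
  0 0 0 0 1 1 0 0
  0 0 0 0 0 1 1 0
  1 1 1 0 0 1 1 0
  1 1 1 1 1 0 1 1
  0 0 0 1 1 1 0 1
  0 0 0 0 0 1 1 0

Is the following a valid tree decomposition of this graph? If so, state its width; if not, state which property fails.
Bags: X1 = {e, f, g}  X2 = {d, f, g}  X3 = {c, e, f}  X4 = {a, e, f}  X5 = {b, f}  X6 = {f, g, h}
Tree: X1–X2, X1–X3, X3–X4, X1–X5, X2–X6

No — edge (e,b) lies in no bag.

A tree decomposition must satisfy three properties: every vertex lies in some bag; for every edge, both endpoints lie together in some bag; and for every vertex, the bags containing it form a connected subtree. Here edge (e,b) lies in no bag, so the decomposition is invalid.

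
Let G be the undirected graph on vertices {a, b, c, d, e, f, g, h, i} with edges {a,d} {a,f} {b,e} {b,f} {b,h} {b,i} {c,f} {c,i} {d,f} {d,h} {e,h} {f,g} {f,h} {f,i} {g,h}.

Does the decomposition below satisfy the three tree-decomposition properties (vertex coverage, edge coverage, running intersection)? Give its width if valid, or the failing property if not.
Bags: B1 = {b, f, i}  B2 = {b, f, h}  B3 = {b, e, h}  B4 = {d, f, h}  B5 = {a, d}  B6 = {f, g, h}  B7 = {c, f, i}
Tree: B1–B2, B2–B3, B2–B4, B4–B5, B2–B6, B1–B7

No — edge (f,a) lies in no bag.

A tree decomposition must satisfy three properties: every vertex lies in some bag; for every edge, both endpoints lie together in some bag; and for every vertex, the bags containing it form a connected subtree. Here edge (f,a) lies in no bag, so the decomposition is invalid.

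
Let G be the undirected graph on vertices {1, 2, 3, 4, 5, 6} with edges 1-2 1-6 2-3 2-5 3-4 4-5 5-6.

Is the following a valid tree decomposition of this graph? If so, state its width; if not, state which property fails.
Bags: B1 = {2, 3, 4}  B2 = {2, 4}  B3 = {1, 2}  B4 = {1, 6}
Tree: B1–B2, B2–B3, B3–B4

A tree decomposition must satisfy three properties: every vertex lies in some bag; for every edge, both endpoints lie together in some bag; and for every vertex, the bags containing it form a connected subtree. Here vertex 5 appears in no bag, so the decomposition is invalid.

No — vertex 5 appears in no bag.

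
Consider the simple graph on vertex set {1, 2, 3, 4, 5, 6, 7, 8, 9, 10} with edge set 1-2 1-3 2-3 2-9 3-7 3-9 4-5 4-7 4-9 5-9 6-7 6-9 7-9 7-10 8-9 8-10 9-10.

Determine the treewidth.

2

A width-2 tree decomposition is:
Bags: B1 = {3, 7, 9}  B2 = {7, 9, 10}  B3 = {8, 9, 10}  B4 = {2, 3, 9}  B5 = {4, 7, 9}  B6 = {1, 2, 3}  B7 = {4, 5, 9}  B8 = {6, 7, 9}
Tree: B1–B2, B2–B3, B1–B4, B1–B5, B4–B6, B5–B7, B5–B8
Every bag has size at most 3, so the width is 3 − 1 = 2 and tw(G) ≤ 2. For the lower bound, the 3 vertices {1, 2, 3} are pairwise adjacent, and any tree decomposition puts a clique entirely inside one bag — forcing width ≥ 2. Hence tw(G) = 2 exactly.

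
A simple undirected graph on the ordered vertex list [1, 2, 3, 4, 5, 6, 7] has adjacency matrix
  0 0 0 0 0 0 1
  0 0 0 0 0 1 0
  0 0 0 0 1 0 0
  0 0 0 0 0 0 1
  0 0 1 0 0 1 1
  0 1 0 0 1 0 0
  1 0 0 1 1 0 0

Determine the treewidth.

A width-1 tree decomposition is:
Bags: B1 = {5, 6}  B2 = {5, 7}  B3 = {3, 5}  B4 = {2, 6}  B5 = {4, 7}  B6 = {1, 7}
Tree: B1–B2, B1–B3, B1–B4, B2–B5, B5–B6
Each bag holds 2 vertices, so the decomposition has width 1, which upper-bounds the treewidth. Any graph with an edge has treewidth ≥ 1, and G has the edge 6–5. Therefore the treewidth is 1.

1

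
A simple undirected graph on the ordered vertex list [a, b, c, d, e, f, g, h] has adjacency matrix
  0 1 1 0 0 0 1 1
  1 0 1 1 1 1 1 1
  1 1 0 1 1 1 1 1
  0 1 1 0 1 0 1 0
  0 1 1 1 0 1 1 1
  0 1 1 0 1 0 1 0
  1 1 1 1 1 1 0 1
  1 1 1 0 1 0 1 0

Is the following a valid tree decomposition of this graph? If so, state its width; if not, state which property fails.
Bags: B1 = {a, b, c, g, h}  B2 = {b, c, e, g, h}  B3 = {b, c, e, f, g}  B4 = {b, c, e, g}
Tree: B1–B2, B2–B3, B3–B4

A tree decomposition must satisfy three properties: every vertex lies in some bag; for every edge, both endpoints lie together in some bag; and for every vertex, the bags containing it form a connected subtree. Here vertex d appears in no bag, so the decomposition is invalid.

No — vertex d appears in no bag.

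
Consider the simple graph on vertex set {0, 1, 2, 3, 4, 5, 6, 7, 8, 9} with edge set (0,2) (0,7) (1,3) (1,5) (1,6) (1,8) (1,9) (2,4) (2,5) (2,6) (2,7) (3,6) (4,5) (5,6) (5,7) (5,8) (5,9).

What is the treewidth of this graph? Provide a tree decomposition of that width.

Treewidth 2.
One such decomposition:
Bags: B1 = {2, 4, 5}  B2 = {2, 5, 6}  B3 = {1, 5, 6}  B4 = {1, 5, 9}  B5 = {1, 3, 6}  B6 = {1, 5, 8}  B7 = {2, 5, 7}  B8 = {0, 2, 7}
Tree: B1–B2, B2–B3, B3–B4, B3–B5, B4–B6, B1–B7, B7–B8

Every bag has size at most 3, so the width is 3 − 1 = 2 and tw(G) ≤ 2. Conversely, {0, 2, 7} is a clique of size 3, and the vertices of any clique must share a bag in every tree decomposition; so some bag has ≥ 3 vertices and tw(G) ≥ 2. Combining the bounds, tw(G) = 2.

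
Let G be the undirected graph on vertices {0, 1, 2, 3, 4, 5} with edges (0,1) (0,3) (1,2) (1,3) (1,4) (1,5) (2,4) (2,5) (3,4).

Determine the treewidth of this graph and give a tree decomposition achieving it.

Treewidth 2.
One optimal decomposition is:
Bags: B1 = {1, 2, 4}  B2 = {1, 3, 4}  B3 = {1, 2, 5}  B4 = {0, 1, 3}
Tree: B1–B2, B1–B3, B2–B4

Each bag holds 3 vertices, so the decomposition has width 2, which upper-bounds the treewidth. On the other hand G contains the 3-clique {0, 1, 3}. A clique must lie in a single bag of any decomposition, so no decomposition can have width below 2. Hence tw(G) = 2 exactly.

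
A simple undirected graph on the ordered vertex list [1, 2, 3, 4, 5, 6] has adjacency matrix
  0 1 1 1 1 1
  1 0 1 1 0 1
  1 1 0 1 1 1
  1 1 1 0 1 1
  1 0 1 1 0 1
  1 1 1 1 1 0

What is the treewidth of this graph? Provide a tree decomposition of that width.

Treewidth 4.
Bags: B1 = {1, 3, 4, 5, 6}  B2 = {1, 2, 3, 4, 6}
Tree: B1–B2

Each bag holds 5 vertices, so the decomposition has width 4, which upper-bounds the treewidth. For the lower bound, the 5 vertices {1, 2, 3, 4, 6} are pairwise adjacent, and any tree decomposition puts a clique entirely inside one bag — forcing width ≥ 4. Combining the bounds, tw(G) = 4.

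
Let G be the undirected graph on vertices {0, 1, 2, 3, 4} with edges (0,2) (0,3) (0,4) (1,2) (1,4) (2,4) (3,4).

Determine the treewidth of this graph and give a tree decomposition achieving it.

Treewidth 2.
Bags: B1 = {1, 2, 4}  B2 = {0, 2, 4}  B3 = {0, 3, 4}
Tree: B1–B2, B2–B3

Each bag holds 3 vertices, so the decomposition has width 2, which upper-bounds the treewidth. Conversely, {0, 2, 4} is a clique of size 3, and the vertices of any clique must share a bag in every tree decomposition; so some bag has ≥ 3 vertices and tw(G) ≥ 2. Hence tw(G) = 2 exactly.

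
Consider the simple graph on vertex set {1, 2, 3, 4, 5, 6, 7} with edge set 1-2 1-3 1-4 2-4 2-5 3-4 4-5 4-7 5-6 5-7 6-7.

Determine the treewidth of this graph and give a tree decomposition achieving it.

Treewidth 2.
One such decomposition:
Bags: B1 = {1, 2, 4}  B2 = {2, 4, 5}  B3 = {4, 5, 7}  B4 = {5, 6, 7}  B5 = {1, 3, 4}
Tree: B1–B2, B2–B3, B3–B4, B1–B5

Each bag holds 3 vertices, so the decomposition has width 2, which upper-bounds the treewidth. Conversely, {1, 2, 4} is a clique of size 3, and the vertices of any clique must share a bag in every tree decomposition; so some bag has ≥ 3 vertices and tw(G) ≥ 2. Combining the bounds, tw(G) = 2.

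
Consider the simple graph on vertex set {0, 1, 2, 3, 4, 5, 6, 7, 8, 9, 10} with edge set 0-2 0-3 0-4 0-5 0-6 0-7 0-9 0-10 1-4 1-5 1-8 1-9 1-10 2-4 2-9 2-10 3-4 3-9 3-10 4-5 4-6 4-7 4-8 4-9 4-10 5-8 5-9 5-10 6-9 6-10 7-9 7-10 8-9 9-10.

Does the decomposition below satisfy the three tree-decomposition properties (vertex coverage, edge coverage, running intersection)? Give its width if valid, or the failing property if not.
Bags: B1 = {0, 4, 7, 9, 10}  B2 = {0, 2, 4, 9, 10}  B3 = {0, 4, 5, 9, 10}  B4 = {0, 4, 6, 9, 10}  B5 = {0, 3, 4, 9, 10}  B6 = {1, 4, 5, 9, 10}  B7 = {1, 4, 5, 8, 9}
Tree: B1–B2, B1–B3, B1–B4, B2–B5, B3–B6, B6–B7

Vertex coverage: the bags together contain {0, 1, 2, 3, 4, 5, 6, 7, 8, 9, 10}, the full vertex set. Edge coverage: each edge of G has both endpoints in at least one bag. Running intersection: for every vertex, the bags containing it form a connected subtree. All three properties hold, so this is a valid tree decomposition of width max|bag| − 1 = 4, and hence tw(G) ≤ 4.

Yes; width 4.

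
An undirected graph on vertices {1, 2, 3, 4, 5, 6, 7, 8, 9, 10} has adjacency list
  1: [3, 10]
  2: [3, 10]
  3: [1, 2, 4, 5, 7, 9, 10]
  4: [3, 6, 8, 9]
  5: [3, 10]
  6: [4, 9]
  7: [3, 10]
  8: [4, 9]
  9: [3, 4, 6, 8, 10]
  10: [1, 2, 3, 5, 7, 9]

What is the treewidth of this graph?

A width-2 tree decomposition is:
Bags: B1 = {3, 5, 10}  B2 = {3, 9, 10}  B3 = {3, 4, 9}  B4 = {4, 6, 9}  B5 = {1, 3, 10}  B6 = {3, 7, 10}  B7 = {4, 8, 9}  B8 = {2, 3, 10}
Tree: B1–B2, B2–B3, B3–B4, B1–B5, B2–B6, B3–B7, B6–B8
The largest bag has 3 vertices, giving width 2; this decomposition certifies tw(G) ≤ 2. For the lower bound, the 3 vertices {4, 8, 9} are pairwise adjacent, and any tree decomposition puts a clique entirely inside one bag — forcing width ≥ 2. Combining the bounds, tw(G) = 2.

2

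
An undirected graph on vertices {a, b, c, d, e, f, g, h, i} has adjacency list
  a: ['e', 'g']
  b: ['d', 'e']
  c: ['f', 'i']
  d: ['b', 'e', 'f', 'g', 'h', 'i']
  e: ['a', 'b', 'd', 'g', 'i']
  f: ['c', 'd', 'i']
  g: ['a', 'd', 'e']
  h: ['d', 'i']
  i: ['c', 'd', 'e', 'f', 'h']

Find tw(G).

A width-2 tree decomposition is:
Bags: B1 = {d, f, i}  B2 = {d, e, i}  B3 = {d, e, g}  B4 = {d, h, i}  B5 = {c, f, i}  B6 = {a, e, g}  B7 = {b, d, e}
Tree: B1–B2, B2–B3, B2–B4, B1–B5, B3–B6, B3–B7
Every bag has size at most 3, so the width is 3 − 1 = 2 and tw(G) ≤ 2. Conversely, {d, e, g} is a clique of size 3, and the vertices of any clique must share a bag in every tree decomposition; so some bag has ≥ 3 vertices and tw(G) ≥ 2. Therefore the treewidth is 2.

2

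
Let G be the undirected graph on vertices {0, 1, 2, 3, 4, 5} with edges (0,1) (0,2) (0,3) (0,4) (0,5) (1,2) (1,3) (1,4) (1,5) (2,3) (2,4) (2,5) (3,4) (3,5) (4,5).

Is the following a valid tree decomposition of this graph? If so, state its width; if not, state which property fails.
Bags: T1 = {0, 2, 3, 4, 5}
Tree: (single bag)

No — vertex 1 appears in no bag.

A tree decomposition must satisfy three properties: every vertex lies in some bag; for every edge, both endpoints lie together in some bag; and for every vertex, the bags containing it form a connected subtree. Here vertex 1 appears in no bag, so the decomposition is invalid.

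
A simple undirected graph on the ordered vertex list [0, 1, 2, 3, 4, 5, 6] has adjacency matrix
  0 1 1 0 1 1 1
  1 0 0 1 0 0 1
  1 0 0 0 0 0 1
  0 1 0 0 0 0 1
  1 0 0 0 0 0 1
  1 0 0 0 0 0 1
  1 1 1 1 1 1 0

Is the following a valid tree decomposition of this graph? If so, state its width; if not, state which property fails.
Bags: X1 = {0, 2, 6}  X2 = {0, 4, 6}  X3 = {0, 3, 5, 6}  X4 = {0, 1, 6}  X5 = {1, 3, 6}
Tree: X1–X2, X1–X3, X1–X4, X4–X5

A tree decomposition must satisfy three properties: every vertex lies in some bag; for every edge, both endpoints lie together in some bag; and for every vertex, the bags containing it form a connected subtree. Here bags containing vertex 3 are not connected in the tree, so the decomposition is invalid.

No — bags containing vertex 3 are not connected in the tree.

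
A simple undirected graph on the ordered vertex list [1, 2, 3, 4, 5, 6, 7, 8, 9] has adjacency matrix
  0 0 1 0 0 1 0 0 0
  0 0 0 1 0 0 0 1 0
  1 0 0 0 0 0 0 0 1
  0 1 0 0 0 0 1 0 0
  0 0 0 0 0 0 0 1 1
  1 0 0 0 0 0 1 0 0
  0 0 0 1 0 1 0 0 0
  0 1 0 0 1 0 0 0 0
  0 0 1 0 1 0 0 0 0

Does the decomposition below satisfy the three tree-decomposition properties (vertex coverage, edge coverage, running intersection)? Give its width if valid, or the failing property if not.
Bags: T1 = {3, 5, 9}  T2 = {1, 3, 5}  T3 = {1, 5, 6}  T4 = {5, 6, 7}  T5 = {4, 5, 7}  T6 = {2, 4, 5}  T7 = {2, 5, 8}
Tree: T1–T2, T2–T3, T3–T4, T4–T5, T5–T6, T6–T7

Checking the three conditions: (i) the bags cover all of {1, 2, 3, 4, 5, 6, 7, 8, 9}; (ii) for each edge, some bag contains both endpoints; (iii) the bags containing any fixed vertex form a subtree. All hold, so the decomposition is valid with width 3 − 1 = 2.

Yes; width 2.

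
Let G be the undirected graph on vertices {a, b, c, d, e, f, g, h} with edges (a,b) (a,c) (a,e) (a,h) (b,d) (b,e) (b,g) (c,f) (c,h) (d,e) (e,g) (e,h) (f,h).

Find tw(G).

A width-2 tree decomposition is:
Bags: B1 = {a, e, h}  B2 = {a, b, e}  B3 = {b, d, e}  B4 = {a, c, h}  B5 = {c, f, h}  B6 = {b, e, g}
Tree: B1–B2, B2–B3, B1–B4, B4–B5, B2–B6
The largest bag has 3 vertices, giving width 2; this decomposition certifies tw(G) ≤ 2. On the other hand G contains the 3-clique {a, e, h}. A clique must lie in a single bag of any decomposition, so no decomposition can have width below 2. Hence tw(G) = 2 exactly.

2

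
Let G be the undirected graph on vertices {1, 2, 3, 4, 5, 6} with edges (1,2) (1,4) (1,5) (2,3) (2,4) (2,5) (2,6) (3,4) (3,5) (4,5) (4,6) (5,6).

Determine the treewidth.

A width-3 tree decomposition is:
Bags: B1 = {2, 3, 4, 5}  B2 = {2, 4, 5, 6}  B3 = {1, 2, 4, 5}
Tree: B1–B2, B1–B3
The largest bag has 4 vertices, giving width 3; this decomposition certifies tw(G) ≤ 3. For the lower bound, the 4 vertices {1, 2, 4, 5} are pairwise adjacent, and any tree decomposition puts a clique entirely inside one bag — forcing width ≥ 3. Hence tw(G) = 3 exactly.

3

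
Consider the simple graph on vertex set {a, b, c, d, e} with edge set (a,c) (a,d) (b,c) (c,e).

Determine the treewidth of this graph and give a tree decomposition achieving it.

Treewidth 1.
One optimal decomposition is:
Bags: B1 = {b, c}  B2 = {c, e}  B3 = {a, c}  B4 = {a, d}
Tree: B1–B2, B2–B3, B3–B4

Each bag holds 2 vertices, so the decomposition has width 1, which upper-bounds the treewidth. Any graph with an edge has treewidth ≥ 1, and G has the edge b–c. Therefore the treewidth is 1.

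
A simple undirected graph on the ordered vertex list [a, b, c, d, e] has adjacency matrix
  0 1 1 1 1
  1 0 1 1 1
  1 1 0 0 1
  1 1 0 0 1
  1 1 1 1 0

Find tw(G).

3

A width-3 tree decomposition is:
Bags: B1 = {a, b, d, e}  B2 = {a, b, c, e}
Tree: B1–B2
Each bag holds 4 vertices, so the decomposition has width 3, which upper-bounds the treewidth. Conversely, {a, b, d, e} is a clique of size 4, and the vertices of any clique must share a bag in every tree decomposition; so some bag has ≥ 4 vertices and tw(G) ≥ 3. The upper and lower bounds meet at 3, so that is the treewidth.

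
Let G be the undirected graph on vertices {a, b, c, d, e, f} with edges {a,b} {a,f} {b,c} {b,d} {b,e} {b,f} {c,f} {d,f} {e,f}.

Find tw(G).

A width-2 tree decomposition is:
Bags: B1 = {b, d, f}  B2 = {a, b, f}  B3 = {b, e, f}  B4 = {b, c, f}
Tree: B1–B2, B1–B3, B2–B4
Each bag holds 3 vertices, so the decomposition has width 2, which upper-bounds the treewidth. For the lower bound, the 3 vertices {b, d, f} are pairwise adjacent, and any tree decomposition puts a clique entirely inside one bag — forcing width ≥ 2. Therefore the treewidth is 2.

2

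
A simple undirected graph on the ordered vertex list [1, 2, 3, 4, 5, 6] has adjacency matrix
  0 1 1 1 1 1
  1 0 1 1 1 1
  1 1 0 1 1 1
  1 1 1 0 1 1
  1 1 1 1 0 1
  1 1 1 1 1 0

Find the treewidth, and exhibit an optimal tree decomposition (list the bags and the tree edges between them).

Treewidth 5.
Bags: B1 = {1, 2, 3, 4, 5, 6}
Tree: (single bag)

With just one bag of size 6, the width is 6 − 1 = 5, so tw(G) ≤ 5. Conversely, {1, 2, 3, 4, 5, 6} is a clique of size 6, and the vertices of any clique must share a bag in every tree decomposition; so some bag has ≥ 6 vertices and tw(G) ≥ 5. Hence tw(G) = 5 exactly.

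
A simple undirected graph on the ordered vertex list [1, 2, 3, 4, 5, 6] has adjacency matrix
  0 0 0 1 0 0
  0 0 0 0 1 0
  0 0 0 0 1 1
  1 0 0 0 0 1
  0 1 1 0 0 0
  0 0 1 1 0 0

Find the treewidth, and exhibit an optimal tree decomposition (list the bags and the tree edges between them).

Every bag has size at most 2, so the width is 2 − 1 = 1 and tw(G) ≤ 1. Any graph with an edge has treewidth ≥ 1, and G has the edge 2–5. The upper and lower bounds meet at 1, so that is the treewidth.

Treewidth 1.
One such decomposition:
Bags: B1 = {2, 5}  B2 = {3, 5}  B3 = {3, 6}  B4 = {4, 6}  B5 = {1, 4}
Tree: B1–B2, B2–B3, B3–B4, B4–B5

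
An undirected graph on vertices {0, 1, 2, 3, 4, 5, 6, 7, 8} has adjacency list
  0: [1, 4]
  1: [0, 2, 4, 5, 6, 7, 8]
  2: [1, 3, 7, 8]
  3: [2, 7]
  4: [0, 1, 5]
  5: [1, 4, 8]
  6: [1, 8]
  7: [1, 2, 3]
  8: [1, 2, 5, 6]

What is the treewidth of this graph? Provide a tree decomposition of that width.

The largest bag has 3 vertices, giving width 2; this decomposition certifies tw(G) ≤ 2. For the lower bound, the 3 vertices {0, 1, 4} are pairwise adjacent, and any tree decomposition puts a clique entirely inside one bag — forcing width ≥ 2. Combining the bounds, tw(G) = 2.

Treewidth 2.
One such decomposition:
Bags: B1 = {1, 2, 8}  B2 = {1, 2, 7}  B3 = {1, 5, 8}  B4 = {1, 4, 5}  B5 = {2, 3, 7}  B6 = {0, 1, 4}  B7 = {1, 6, 8}
Tree: B1–B2, B1–B3, B3–B4, B2–B5, B4–B6, B3–B7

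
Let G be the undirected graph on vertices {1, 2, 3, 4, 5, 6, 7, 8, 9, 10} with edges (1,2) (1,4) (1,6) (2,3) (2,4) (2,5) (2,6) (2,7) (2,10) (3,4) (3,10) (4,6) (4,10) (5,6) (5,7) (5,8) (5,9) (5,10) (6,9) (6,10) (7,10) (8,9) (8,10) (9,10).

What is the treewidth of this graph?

A width-3 tree decomposition is:
Bags: B1 = {1, 2, 4, 6}  B2 = {2, 4, 6, 10}  B3 = {2, 5, 6, 10}  B4 = {2, 3, 4, 10}  B5 = {5, 6, 9, 10}  B6 = {5, 8, 9, 10}  B7 = {2, 5, 7, 10}
Tree: B1–B2, B2–B3, B2–B4, B3–B5, B5–B6, B3–B7
Each bag holds 4 vertices, so the decomposition has width 3, which upper-bounds the treewidth. Conversely, {1, 2, 4, 6} is a clique of size 4, and the vertices of any clique must share a bag in every tree decomposition; so some bag has ≥ 4 vertices and tw(G) ≥ 3. Hence tw(G) = 3 exactly.

3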